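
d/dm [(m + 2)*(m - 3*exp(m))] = m - (m + 2)*(3*exp(m) - 1) - 3*exp(m)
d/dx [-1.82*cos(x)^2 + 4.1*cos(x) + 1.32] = (3.64*cos(x) - 4.1)*sin(x)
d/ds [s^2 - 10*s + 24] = 2*s - 10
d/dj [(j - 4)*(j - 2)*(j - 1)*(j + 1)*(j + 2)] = 5*j^4 - 16*j^3 - 15*j^2 + 40*j + 4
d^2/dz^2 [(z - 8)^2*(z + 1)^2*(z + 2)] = 20*z^3 - 144*z^2 + 30*z + 356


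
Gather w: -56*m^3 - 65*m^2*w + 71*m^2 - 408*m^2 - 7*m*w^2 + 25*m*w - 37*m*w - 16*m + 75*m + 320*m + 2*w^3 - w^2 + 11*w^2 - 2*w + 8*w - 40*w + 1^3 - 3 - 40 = -56*m^3 - 337*m^2 + 379*m + 2*w^3 + w^2*(10 - 7*m) + w*(-65*m^2 - 12*m - 34) - 42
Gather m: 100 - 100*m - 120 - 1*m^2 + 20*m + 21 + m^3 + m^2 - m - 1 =m^3 - 81*m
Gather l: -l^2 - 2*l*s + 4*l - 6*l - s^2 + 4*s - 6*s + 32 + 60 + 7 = -l^2 + l*(-2*s - 2) - s^2 - 2*s + 99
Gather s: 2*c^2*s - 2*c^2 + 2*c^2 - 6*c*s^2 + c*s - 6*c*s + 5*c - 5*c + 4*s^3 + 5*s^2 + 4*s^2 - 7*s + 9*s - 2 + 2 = 4*s^3 + s^2*(9 - 6*c) + s*(2*c^2 - 5*c + 2)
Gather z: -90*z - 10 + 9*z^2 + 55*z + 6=9*z^2 - 35*z - 4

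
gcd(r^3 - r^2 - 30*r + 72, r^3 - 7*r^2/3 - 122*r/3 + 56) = r + 6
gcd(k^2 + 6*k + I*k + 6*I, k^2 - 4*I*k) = 1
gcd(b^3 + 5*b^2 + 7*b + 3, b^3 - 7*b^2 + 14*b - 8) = 1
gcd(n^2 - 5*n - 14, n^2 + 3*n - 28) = 1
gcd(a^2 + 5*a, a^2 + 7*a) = a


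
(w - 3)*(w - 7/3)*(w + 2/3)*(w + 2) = w^4 - 8*w^3/3 - 53*w^2/9 + 104*w/9 + 28/3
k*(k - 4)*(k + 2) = k^3 - 2*k^2 - 8*k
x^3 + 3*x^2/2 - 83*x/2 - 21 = (x - 6)*(x + 1/2)*(x + 7)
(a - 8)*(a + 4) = a^2 - 4*a - 32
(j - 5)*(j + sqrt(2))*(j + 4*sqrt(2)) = j^3 - 5*j^2 + 5*sqrt(2)*j^2 - 25*sqrt(2)*j + 8*j - 40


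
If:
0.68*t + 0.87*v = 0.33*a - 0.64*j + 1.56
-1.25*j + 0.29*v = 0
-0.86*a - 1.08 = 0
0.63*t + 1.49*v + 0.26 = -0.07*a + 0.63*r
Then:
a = -1.26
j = 0.232*v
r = 0.867314659197012*v + 1.9578420515493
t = 1.68467852257182 - 1.49776470588235*v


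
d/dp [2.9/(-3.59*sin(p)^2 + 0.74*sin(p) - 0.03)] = (20.822*sin(p) - 2.146)*cos(p)/(3.59*sin(p)^2 - 0.74*sin(p) + 0.03)^2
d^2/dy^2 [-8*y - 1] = 0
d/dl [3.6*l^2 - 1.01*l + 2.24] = 7.2*l - 1.01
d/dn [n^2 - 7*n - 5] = 2*n - 7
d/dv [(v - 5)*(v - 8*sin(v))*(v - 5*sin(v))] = (5 - v)*(v - 8*sin(v))*(5*cos(v) - 1) + (5 - v)*(v - 5*sin(v))*(8*cos(v) - 1) + (v - 8*sin(v))*(v - 5*sin(v))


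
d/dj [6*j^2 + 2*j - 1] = 12*j + 2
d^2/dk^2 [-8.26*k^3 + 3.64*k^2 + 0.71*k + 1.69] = 7.28 - 49.56*k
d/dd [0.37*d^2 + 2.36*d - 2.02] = 0.74*d + 2.36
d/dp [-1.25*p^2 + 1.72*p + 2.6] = 1.72 - 2.5*p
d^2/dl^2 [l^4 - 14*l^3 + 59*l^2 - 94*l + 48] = 12*l^2 - 84*l + 118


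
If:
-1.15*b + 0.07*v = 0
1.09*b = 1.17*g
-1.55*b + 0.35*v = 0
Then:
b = 0.00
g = 0.00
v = 0.00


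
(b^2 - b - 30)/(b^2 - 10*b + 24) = (b + 5)/(b - 4)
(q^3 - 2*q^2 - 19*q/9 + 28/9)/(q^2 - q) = q - 1 - 28/(9*q)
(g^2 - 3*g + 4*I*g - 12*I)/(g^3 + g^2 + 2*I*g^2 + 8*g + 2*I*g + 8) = (g - 3)/(g^2 + g*(1 - 2*I) - 2*I)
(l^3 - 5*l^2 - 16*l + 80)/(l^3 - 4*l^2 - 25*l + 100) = (l + 4)/(l + 5)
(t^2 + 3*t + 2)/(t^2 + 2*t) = (t + 1)/t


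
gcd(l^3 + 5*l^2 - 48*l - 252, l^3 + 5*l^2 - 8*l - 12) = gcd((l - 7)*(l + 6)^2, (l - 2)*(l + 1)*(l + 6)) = l + 6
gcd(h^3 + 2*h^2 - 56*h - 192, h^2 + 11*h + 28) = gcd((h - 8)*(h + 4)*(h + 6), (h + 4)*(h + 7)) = h + 4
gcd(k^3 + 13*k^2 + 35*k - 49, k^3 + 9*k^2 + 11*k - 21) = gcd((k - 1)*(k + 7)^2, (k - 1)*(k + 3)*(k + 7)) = k^2 + 6*k - 7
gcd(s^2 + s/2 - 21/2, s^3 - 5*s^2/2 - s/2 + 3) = 1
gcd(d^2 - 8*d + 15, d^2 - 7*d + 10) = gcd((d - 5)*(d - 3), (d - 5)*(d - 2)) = d - 5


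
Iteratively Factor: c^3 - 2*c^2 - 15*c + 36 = (c + 4)*(c^2 - 6*c + 9) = (c - 3)*(c + 4)*(c - 3)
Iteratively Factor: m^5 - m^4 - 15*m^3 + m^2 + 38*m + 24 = (m - 2)*(m^4 + m^3 - 13*m^2 - 25*m - 12) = (m - 2)*(m + 3)*(m^3 - 2*m^2 - 7*m - 4) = (m - 2)*(m + 1)*(m + 3)*(m^2 - 3*m - 4) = (m - 2)*(m + 1)^2*(m + 3)*(m - 4)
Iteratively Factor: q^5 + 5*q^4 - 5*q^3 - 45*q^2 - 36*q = (q + 1)*(q^4 + 4*q^3 - 9*q^2 - 36*q) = (q + 1)*(q + 4)*(q^3 - 9*q) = q*(q + 1)*(q + 4)*(q^2 - 9) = q*(q - 3)*(q + 1)*(q + 4)*(q + 3)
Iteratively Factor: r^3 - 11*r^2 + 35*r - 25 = (r - 1)*(r^2 - 10*r + 25) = (r - 5)*(r - 1)*(r - 5)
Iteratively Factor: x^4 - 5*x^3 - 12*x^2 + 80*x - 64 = (x - 4)*(x^3 - x^2 - 16*x + 16) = (x - 4)*(x - 1)*(x^2 - 16) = (x - 4)*(x - 1)*(x + 4)*(x - 4)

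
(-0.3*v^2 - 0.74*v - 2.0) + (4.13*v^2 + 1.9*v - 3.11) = 3.83*v^2 + 1.16*v - 5.11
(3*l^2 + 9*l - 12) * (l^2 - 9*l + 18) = 3*l^4 - 18*l^3 - 39*l^2 + 270*l - 216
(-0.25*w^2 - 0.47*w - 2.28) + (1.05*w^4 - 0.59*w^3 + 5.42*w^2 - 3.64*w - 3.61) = 1.05*w^4 - 0.59*w^3 + 5.17*w^2 - 4.11*w - 5.89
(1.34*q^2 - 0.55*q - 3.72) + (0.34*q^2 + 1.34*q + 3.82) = 1.68*q^2 + 0.79*q + 0.0999999999999996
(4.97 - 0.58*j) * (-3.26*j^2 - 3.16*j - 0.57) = 1.8908*j^3 - 14.3694*j^2 - 15.3746*j - 2.8329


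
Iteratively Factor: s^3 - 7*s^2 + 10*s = (s - 5)*(s^2 - 2*s) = (s - 5)*(s - 2)*(s)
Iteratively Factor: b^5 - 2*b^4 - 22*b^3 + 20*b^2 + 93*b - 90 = (b - 1)*(b^4 - b^3 - 23*b^2 - 3*b + 90) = (b - 1)*(b + 3)*(b^3 - 4*b^2 - 11*b + 30) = (b - 2)*(b - 1)*(b + 3)*(b^2 - 2*b - 15) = (b - 2)*(b - 1)*(b + 3)^2*(b - 5)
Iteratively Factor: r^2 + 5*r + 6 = (r + 3)*(r + 2)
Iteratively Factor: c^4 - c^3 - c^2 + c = (c + 1)*(c^3 - 2*c^2 + c) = (c - 1)*(c + 1)*(c^2 - c) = (c - 1)^2*(c + 1)*(c)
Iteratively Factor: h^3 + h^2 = (h)*(h^2 + h) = h*(h + 1)*(h)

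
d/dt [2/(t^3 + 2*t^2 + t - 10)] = 2*(-3*t^2 - 4*t - 1)/(t^3 + 2*t^2 + t - 10)^2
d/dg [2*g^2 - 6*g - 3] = 4*g - 6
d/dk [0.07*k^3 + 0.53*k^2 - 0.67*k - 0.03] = 0.21*k^2 + 1.06*k - 0.67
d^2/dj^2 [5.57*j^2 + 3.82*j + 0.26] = 11.1400000000000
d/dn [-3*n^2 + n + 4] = 1 - 6*n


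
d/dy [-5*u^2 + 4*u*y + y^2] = 4*u + 2*y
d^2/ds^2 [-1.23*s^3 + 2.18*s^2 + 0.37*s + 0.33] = 4.36 - 7.38*s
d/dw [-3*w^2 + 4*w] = 4 - 6*w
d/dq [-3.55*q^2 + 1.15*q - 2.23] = 1.15 - 7.1*q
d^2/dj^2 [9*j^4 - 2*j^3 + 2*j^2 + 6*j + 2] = 108*j^2 - 12*j + 4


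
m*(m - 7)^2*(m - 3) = m^4 - 17*m^3 + 91*m^2 - 147*m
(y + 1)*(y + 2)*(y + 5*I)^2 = y^4 + 3*y^3 + 10*I*y^3 - 23*y^2 + 30*I*y^2 - 75*y + 20*I*y - 50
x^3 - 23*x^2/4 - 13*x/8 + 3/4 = (x - 6)*(x - 1/4)*(x + 1/2)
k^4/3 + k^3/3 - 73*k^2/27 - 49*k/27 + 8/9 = (k/3 + 1)*(k - 8/3)*(k - 1/3)*(k + 1)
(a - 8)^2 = a^2 - 16*a + 64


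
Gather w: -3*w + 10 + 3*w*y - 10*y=w*(3*y - 3) - 10*y + 10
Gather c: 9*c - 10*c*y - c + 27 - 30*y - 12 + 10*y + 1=c*(8 - 10*y) - 20*y + 16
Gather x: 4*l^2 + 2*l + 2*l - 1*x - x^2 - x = 4*l^2 + 4*l - x^2 - 2*x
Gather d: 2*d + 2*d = 4*d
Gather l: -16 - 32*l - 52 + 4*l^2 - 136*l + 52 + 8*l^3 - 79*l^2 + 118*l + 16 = 8*l^3 - 75*l^2 - 50*l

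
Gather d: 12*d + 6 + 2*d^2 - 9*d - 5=2*d^2 + 3*d + 1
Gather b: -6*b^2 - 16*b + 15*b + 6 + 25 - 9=-6*b^2 - b + 22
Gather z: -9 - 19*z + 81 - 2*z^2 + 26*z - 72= -2*z^2 + 7*z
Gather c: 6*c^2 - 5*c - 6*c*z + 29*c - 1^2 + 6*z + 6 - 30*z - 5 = 6*c^2 + c*(24 - 6*z) - 24*z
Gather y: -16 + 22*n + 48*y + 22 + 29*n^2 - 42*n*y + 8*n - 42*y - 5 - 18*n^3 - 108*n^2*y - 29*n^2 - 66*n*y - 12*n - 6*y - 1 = -18*n^3 + 18*n + y*(-108*n^2 - 108*n)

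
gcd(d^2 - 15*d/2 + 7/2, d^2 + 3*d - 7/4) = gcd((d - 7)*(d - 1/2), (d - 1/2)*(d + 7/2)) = d - 1/2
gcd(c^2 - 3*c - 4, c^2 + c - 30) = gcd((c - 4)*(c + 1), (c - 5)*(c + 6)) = 1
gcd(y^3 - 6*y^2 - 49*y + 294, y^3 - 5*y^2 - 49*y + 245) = y^2 - 49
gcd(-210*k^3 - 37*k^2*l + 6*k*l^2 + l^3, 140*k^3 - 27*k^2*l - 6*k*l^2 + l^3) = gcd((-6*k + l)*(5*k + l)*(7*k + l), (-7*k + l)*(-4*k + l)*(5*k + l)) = 5*k + l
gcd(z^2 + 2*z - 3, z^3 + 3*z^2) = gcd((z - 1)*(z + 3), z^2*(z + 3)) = z + 3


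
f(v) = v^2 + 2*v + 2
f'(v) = 2*v + 2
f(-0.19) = 1.66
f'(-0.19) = 1.62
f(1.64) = 7.97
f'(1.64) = 5.28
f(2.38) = 12.42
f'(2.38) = 6.76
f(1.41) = 6.81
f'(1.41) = 4.82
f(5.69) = 45.76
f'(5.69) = 13.38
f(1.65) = 8.02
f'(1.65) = 5.30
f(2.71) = 14.76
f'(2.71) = 7.42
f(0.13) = 2.28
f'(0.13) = 2.26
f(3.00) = 17.00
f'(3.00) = 8.00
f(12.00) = 170.00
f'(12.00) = 26.00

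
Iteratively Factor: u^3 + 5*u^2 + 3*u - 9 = (u - 1)*(u^2 + 6*u + 9) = (u - 1)*(u + 3)*(u + 3)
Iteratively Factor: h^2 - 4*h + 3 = (h - 1)*(h - 3)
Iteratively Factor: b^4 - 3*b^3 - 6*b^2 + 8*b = (b - 1)*(b^3 - 2*b^2 - 8*b) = (b - 1)*(b + 2)*(b^2 - 4*b) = b*(b - 1)*(b + 2)*(b - 4)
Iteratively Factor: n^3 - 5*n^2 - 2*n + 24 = (n + 2)*(n^2 - 7*n + 12) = (n - 3)*(n + 2)*(n - 4)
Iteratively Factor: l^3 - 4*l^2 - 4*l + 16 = (l + 2)*(l^2 - 6*l + 8) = (l - 2)*(l + 2)*(l - 4)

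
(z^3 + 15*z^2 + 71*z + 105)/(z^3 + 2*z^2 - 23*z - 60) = (z^2 + 12*z + 35)/(z^2 - z - 20)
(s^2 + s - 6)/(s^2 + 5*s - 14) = (s + 3)/(s + 7)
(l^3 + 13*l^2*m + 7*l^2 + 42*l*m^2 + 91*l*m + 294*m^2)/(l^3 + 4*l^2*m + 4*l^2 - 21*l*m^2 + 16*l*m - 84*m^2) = (l^2 + 6*l*m + 7*l + 42*m)/(l^2 - 3*l*m + 4*l - 12*m)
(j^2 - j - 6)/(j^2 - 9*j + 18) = (j + 2)/(j - 6)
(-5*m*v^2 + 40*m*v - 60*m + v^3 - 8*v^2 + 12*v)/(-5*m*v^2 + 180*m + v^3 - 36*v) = (v - 2)/(v + 6)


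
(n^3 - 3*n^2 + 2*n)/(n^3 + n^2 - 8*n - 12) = n*(n^2 - 3*n + 2)/(n^3 + n^2 - 8*n - 12)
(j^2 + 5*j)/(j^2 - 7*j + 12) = j*(j + 5)/(j^2 - 7*j + 12)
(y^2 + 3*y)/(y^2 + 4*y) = (y + 3)/(y + 4)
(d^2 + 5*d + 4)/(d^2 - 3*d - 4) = (d + 4)/(d - 4)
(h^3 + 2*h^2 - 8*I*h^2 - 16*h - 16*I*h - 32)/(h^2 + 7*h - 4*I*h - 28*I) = (h^2 + h*(2 - 4*I) - 8*I)/(h + 7)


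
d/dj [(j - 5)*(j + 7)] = 2*j + 2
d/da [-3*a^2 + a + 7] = 1 - 6*a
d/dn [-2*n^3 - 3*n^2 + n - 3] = -6*n^2 - 6*n + 1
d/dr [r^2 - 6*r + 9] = 2*r - 6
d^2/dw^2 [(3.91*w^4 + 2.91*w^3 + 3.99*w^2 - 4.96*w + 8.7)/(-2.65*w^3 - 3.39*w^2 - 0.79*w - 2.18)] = (-5.6843418860808e-14*w^8 - 77.2526320000006*w^6 + 318.242304*w^5 - 401.964288*w^4 - 881.55676*w^3 - 1129.146192*w^2 - 141.146676*w + 62.721764)/(18.609625*w^9 + 71.418825*w^8 + 108.00552*w^7 + 127.467159*w^6 + 149.702052*w^5 + 108.888411*w^4 + 73.304167*w^3 + 52.413522*w^2 + 11.263188*w + 10.360232)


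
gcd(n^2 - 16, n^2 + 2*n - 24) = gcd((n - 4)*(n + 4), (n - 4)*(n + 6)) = n - 4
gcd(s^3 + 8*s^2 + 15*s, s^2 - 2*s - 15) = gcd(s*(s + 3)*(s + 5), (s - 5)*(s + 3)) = s + 3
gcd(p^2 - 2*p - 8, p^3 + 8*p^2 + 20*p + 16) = p + 2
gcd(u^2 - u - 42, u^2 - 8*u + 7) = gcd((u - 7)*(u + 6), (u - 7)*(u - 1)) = u - 7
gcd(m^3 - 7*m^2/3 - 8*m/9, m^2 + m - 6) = 1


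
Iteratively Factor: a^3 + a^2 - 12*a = (a)*(a^2 + a - 12) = a*(a - 3)*(a + 4)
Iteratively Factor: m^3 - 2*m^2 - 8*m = (m + 2)*(m^2 - 4*m) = (m - 4)*(m + 2)*(m)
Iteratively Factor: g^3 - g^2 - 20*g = (g - 5)*(g^2 + 4*g) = (g - 5)*(g + 4)*(g)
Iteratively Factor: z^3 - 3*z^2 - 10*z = (z - 5)*(z^2 + 2*z) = (z - 5)*(z + 2)*(z)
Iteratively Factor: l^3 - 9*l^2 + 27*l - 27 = (l - 3)*(l^2 - 6*l + 9) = (l - 3)^2*(l - 3)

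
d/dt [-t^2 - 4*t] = -2*t - 4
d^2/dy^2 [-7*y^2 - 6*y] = -14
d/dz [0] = 0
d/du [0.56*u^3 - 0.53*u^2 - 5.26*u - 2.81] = 1.68*u^2 - 1.06*u - 5.26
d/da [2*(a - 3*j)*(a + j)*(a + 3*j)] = 6*a^2 + 4*a*j - 18*j^2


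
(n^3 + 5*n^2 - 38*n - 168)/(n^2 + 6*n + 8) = (n^2 + n - 42)/(n + 2)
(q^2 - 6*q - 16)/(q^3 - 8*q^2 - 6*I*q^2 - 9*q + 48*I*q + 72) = (q + 2)/(q^2 - 6*I*q - 9)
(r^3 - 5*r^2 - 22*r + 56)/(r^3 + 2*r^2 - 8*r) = (r - 7)/r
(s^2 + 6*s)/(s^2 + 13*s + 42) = s/(s + 7)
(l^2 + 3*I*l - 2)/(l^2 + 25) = (l^2 + 3*I*l - 2)/(l^2 + 25)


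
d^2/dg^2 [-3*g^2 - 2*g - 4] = -6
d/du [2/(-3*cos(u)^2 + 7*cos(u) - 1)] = 2*(7 - 6*cos(u))*sin(u)/(3*cos(u)^2 - 7*cos(u) + 1)^2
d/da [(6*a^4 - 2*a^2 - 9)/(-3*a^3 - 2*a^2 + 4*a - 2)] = (-18*a^6 - 24*a^5 + 66*a^4 - 48*a^3 - 89*a^2 - 28*a + 36)/(9*a^6 + 12*a^5 - 20*a^4 - 4*a^3 + 24*a^2 - 16*a + 4)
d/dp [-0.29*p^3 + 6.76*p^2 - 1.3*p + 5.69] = -0.87*p^2 + 13.52*p - 1.3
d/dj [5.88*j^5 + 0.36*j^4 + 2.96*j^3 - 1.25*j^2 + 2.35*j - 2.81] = 29.4*j^4 + 1.44*j^3 + 8.88*j^2 - 2.5*j + 2.35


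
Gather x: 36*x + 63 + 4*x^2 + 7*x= 4*x^2 + 43*x + 63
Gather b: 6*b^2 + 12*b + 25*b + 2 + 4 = 6*b^2 + 37*b + 6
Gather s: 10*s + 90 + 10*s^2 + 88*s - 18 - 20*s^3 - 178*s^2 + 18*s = -20*s^3 - 168*s^2 + 116*s + 72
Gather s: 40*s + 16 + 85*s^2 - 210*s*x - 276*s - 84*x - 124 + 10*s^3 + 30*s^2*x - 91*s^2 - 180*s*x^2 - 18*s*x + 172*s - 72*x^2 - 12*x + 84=10*s^3 + s^2*(30*x - 6) + s*(-180*x^2 - 228*x - 64) - 72*x^2 - 96*x - 24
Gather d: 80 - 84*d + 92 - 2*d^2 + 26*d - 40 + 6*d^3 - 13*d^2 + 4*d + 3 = 6*d^3 - 15*d^2 - 54*d + 135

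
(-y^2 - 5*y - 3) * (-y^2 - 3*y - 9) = y^4 + 8*y^3 + 27*y^2 + 54*y + 27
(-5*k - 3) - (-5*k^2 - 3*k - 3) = 5*k^2 - 2*k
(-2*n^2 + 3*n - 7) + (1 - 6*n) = -2*n^2 - 3*n - 6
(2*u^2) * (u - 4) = 2*u^3 - 8*u^2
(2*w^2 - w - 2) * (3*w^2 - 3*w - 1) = 6*w^4 - 9*w^3 - 5*w^2 + 7*w + 2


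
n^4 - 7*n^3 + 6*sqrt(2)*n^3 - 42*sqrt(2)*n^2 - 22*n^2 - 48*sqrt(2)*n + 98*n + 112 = (n - 8)*(n + 1)*(n - sqrt(2))*(n + 7*sqrt(2))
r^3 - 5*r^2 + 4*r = r*(r - 4)*(r - 1)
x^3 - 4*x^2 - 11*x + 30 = (x - 5)*(x - 2)*(x + 3)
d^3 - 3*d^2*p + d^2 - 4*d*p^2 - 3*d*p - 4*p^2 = (d + 1)*(d - 4*p)*(d + p)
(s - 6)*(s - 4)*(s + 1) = s^3 - 9*s^2 + 14*s + 24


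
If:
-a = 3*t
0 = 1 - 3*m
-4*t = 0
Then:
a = 0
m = 1/3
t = 0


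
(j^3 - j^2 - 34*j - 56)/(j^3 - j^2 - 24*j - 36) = (j^2 - 3*j - 28)/(j^2 - 3*j - 18)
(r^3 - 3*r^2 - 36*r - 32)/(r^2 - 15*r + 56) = (r^2 + 5*r + 4)/(r - 7)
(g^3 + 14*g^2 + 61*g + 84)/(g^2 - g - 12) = (g^2 + 11*g + 28)/(g - 4)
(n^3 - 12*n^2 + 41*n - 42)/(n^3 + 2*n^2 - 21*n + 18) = (n^2 - 9*n + 14)/(n^2 + 5*n - 6)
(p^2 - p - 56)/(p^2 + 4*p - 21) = (p - 8)/(p - 3)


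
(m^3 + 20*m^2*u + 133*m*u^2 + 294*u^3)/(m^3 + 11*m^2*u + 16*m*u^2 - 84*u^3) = (-m - 7*u)/(-m + 2*u)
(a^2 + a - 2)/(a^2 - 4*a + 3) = (a + 2)/(a - 3)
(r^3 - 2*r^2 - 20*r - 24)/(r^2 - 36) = (r^2 + 4*r + 4)/(r + 6)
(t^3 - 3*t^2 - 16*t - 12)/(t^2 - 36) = (t^2 + 3*t + 2)/(t + 6)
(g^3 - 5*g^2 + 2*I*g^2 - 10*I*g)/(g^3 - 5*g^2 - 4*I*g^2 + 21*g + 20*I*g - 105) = g*(g + 2*I)/(g^2 - 4*I*g + 21)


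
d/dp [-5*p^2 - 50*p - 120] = -10*p - 50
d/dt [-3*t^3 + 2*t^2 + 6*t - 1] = -9*t^2 + 4*t + 6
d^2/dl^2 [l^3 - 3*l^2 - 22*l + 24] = 6*l - 6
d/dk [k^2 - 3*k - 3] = 2*k - 3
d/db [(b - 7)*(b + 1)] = 2*b - 6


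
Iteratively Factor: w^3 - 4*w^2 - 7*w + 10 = (w - 1)*(w^2 - 3*w - 10) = (w - 1)*(w + 2)*(w - 5)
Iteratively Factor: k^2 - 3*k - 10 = (k + 2)*(k - 5)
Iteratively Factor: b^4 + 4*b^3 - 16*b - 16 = (b + 2)*(b^3 + 2*b^2 - 4*b - 8) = (b + 2)^2*(b^2 - 4) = (b + 2)^3*(b - 2)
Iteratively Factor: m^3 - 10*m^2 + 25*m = (m - 5)*(m^2 - 5*m) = (m - 5)^2*(m)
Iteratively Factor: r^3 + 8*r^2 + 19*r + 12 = (r + 4)*(r^2 + 4*r + 3) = (r + 3)*(r + 4)*(r + 1)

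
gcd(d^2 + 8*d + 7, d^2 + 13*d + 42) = d + 7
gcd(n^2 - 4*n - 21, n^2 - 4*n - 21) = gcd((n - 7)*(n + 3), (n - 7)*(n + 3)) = n^2 - 4*n - 21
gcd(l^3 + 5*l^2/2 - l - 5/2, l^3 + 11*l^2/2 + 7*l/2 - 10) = l^2 + 3*l/2 - 5/2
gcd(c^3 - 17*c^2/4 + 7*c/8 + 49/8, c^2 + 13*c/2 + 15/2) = 1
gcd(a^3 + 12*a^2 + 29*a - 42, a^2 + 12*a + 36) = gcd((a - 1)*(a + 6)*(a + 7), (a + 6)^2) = a + 6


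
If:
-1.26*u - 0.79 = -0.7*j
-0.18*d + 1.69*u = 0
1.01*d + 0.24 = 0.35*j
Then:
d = 0.16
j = 1.16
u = 0.02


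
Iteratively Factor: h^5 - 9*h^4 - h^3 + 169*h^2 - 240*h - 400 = (h - 5)*(h^4 - 4*h^3 - 21*h^2 + 64*h + 80) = (h - 5)*(h - 4)*(h^3 - 21*h - 20) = (h - 5)*(h - 4)*(h + 1)*(h^2 - h - 20) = (h - 5)*(h - 4)*(h + 1)*(h + 4)*(h - 5)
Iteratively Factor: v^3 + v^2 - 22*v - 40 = (v + 2)*(v^2 - v - 20) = (v - 5)*(v + 2)*(v + 4)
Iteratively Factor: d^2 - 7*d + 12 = (d - 4)*(d - 3)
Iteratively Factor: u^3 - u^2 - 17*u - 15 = (u + 1)*(u^2 - 2*u - 15) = (u + 1)*(u + 3)*(u - 5)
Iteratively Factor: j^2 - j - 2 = (j - 2)*(j + 1)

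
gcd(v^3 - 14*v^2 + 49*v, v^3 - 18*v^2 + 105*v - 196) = v^2 - 14*v + 49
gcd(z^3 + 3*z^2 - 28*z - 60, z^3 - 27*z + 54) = z + 6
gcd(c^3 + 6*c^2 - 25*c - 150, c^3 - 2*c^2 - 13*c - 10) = c - 5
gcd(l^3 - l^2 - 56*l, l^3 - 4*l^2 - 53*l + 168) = l^2 - l - 56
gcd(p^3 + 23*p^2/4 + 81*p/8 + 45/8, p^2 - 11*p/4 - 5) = p + 5/4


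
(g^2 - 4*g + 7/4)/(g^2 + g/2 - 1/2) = (g - 7/2)/(g + 1)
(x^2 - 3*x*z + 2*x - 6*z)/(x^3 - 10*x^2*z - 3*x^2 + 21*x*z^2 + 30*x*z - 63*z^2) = (x + 2)/(x^2 - 7*x*z - 3*x + 21*z)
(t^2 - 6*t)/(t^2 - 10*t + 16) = t*(t - 6)/(t^2 - 10*t + 16)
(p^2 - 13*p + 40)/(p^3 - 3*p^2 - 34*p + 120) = (p - 8)/(p^2 + 2*p - 24)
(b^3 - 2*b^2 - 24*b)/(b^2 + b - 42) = b*(b + 4)/(b + 7)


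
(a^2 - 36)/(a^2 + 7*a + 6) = (a - 6)/(a + 1)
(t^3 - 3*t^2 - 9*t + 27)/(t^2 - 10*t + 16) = (t^3 - 3*t^2 - 9*t + 27)/(t^2 - 10*t + 16)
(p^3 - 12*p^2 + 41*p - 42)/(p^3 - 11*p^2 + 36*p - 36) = (p - 7)/(p - 6)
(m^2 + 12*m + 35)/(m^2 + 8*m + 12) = (m^2 + 12*m + 35)/(m^2 + 8*m + 12)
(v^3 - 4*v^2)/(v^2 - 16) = v^2/(v + 4)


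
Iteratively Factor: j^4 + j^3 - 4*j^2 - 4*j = (j + 1)*(j^3 - 4*j) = j*(j + 1)*(j^2 - 4) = j*(j + 1)*(j + 2)*(j - 2)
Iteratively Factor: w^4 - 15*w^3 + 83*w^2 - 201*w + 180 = (w - 3)*(w^3 - 12*w^2 + 47*w - 60) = (w - 5)*(w - 3)*(w^2 - 7*w + 12) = (w - 5)*(w - 4)*(w - 3)*(w - 3)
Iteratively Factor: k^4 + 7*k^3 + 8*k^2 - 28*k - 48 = (k + 2)*(k^3 + 5*k^2 - 2*k - 24) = (k + 2)*(k + 4)*(k^2 + k - 6) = (k - 2)*(k + 2)*(k + 4)*(k + 3)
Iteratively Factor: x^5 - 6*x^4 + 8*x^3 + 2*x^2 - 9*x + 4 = (x - 4)*(x^4 - 2*x^3 + 2*x - 1) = (x - 4)*(x - 1)*(x^3 - x^2 - x + 1) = (x - 4)*(x - 1)^2*(x^2 - 1) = (x - 4)*(x - 1)^2*(x + 1)*(x - 1)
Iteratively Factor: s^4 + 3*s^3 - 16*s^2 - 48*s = (s)*(s^3 + 3*s^2 - 16*s - 48) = s*(s + 3)*(s^2 - 16) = s*(s + 3)*(s + 4)*(s - 4)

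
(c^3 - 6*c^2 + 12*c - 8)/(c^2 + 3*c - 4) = (c^3 - 6*c^2 + 12*c - 8)/(c^2 + 3*c - 4)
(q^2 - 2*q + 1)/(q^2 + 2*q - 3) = (q - 1)/(q + 3)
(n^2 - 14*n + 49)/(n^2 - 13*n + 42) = (n - 7)/(n - 6)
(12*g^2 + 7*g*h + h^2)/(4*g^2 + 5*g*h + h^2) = (3*g + h)/(g + h)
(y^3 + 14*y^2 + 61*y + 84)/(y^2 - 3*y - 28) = (y^2 + 10*y + 21)/(y - 7)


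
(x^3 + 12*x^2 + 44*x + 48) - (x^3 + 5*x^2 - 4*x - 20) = 7*x^2 + 48*x + 68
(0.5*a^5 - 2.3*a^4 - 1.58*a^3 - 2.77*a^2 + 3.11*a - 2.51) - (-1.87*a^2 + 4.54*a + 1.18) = 0.5*a^5 - 2.3*a^4 - 1.58*a^3 - 0.9*a^2 - 1.43*a - 3.69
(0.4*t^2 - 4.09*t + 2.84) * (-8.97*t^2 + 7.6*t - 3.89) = -3.588*t^4 + 39.7273*t^3 - 58.1148*t^2 + 37.4941*t - 11.0476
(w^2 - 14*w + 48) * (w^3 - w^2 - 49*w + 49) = w^5 - 15*w^4 + 13*w^3 + 687*w^2 - 3038*w + 2352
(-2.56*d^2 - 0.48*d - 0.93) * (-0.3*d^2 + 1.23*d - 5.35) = 0.768*d^4 - 3.0048*d^3 + 13.3846*d^2 + 1.4241*d + 4.9755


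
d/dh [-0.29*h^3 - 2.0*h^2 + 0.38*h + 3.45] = -0.87*h^2 - 4.0*h + 0.38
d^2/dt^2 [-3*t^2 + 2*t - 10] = -6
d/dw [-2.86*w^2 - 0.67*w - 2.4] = -5.72*w - 0.67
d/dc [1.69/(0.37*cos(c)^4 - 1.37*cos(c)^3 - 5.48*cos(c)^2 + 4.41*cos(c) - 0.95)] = (2.5012*cos(c)^3 - 6.9459*cos(c)^2 - 18.5224*cos(c) + 7.4529)*sin(c)/(-0.37*cos(c)^4 + 1.37*cos(c)^3 + 5.48*cos(c)^2 - 4.41*cos(c) + 0.95)^2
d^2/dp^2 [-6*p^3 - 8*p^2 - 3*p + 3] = -36*p - 16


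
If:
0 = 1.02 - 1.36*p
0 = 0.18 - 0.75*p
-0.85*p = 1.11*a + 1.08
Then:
No Solution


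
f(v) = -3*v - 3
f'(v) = -3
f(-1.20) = 0.60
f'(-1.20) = -3.00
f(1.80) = -8.40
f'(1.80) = -3.00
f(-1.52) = 1.56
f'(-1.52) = -3.00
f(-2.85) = 5.55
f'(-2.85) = -3.00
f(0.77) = -5.31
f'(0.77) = -3.00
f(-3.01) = 6.03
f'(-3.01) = -3.00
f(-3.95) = 8.85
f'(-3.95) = -3.00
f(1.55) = -7.65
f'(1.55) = -3.00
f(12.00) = -39.00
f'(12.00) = -3.00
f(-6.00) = 15.00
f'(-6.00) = -3.00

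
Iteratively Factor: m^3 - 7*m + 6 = (m - 2)*(m^2 + 2*m - 3) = (m - 2)*(m - 1)*(m + 3)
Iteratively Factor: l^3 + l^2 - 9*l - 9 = (l + 1)*(l^2 - 9) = (l - 3)*(l + 1)*(l + 3)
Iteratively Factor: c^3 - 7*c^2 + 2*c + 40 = (c - 4)*(c^2 - 3*c - 10) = (c - 4)*(c + 2)*(c - 5)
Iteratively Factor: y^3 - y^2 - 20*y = (y)*(y^2 - y - 20) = y*(y + 4)*(y - 5)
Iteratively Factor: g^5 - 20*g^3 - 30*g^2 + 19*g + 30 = (g + 1)*(g^4 - g^3 - 19*g^2 - 11*g + 30) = (g - 5)*(g + 1)*(g^3 + 4*g^2 + g - 6) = (g - 5)*(g + 1)*(g + 3)*(g^2 + g - 2) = (g - 5)*(g + 1)*(g + 2)*(g + 3)*(g - 1)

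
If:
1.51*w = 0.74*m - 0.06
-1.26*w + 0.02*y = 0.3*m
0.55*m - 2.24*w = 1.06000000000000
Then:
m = -1.77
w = -0.91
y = -83.82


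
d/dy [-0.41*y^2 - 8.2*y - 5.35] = -0.82*y - 8.2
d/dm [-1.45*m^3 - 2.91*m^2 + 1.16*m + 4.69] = -4.35*m^2 - 5.82*m + 1.16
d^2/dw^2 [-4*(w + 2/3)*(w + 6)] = -8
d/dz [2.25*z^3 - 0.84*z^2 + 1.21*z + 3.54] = 6.75*z^2 - 1.68*z + 1.21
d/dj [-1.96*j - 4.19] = -1.96000000000000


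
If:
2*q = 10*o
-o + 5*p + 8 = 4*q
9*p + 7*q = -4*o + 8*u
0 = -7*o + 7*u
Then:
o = 9/43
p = -31/43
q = 45/43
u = 9/43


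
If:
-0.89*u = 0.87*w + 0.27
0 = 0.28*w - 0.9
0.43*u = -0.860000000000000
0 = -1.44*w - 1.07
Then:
No Solution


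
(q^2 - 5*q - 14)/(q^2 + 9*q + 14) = (q - 7)/(q + 7)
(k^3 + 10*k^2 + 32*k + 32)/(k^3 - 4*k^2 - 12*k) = (k^2 + 8*k + 16)/(k*(k - 6))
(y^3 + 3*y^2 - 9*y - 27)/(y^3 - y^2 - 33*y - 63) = (y - 3)/(y - 7)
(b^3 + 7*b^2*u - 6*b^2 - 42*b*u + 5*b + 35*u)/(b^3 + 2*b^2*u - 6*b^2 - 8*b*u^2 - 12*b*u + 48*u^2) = (b^3 + 7*b^2*u - 6*b^2 - 42*b*u + 5*b + 35*u)/(b^3 + 2*b^2*u - 6*b^2 - 8*b*u^2 - 12*b*u + 48*u^2)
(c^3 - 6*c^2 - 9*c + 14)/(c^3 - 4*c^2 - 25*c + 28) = (c + 2)/(c + 4)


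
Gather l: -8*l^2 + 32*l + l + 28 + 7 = -8*l^2 + 33*l + 35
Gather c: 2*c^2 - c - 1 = 2*c^2 - c - 1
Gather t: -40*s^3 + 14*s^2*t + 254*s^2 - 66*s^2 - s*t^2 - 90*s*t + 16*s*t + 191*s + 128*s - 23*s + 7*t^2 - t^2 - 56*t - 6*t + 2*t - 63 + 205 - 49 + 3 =-40*s^3 + 188*s^2 + 296*s + t^2*(6 - s) + t*(14*s^2 - 74*s - 60) + 96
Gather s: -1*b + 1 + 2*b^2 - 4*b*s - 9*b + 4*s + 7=2*b^2 - 10*b + s*(4 - 4*b) + 8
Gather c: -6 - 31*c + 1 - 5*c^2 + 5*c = -5*c^2 - 26*c - 5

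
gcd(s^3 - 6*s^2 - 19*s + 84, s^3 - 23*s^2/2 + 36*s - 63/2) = s^2 - 10*s + 21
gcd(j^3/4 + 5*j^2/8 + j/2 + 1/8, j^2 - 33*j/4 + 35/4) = 1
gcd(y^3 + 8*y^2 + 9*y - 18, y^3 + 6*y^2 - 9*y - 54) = y^2 + 9*y + 18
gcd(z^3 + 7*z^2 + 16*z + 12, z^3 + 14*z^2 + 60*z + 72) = z + 2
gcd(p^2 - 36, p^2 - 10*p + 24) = p - 6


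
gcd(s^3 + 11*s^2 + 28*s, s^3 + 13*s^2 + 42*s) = s^2 + 7*s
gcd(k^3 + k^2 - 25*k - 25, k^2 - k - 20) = k - 5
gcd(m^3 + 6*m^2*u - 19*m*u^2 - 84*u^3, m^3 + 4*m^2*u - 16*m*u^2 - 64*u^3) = -m + 4*u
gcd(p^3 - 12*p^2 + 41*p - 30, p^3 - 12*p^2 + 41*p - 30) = p^3 - 12*p^2 + 41*p - 30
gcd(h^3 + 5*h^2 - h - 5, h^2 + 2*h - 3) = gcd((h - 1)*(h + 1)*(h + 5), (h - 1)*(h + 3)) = h - 1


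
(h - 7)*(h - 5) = h^2 - 12*h + 35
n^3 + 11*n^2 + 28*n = n*(n + 4)*(n + 7)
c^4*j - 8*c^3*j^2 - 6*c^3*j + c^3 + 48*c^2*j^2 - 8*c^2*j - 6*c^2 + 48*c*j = c*(c - 6)*(c - 8*j)*(c*j + 1)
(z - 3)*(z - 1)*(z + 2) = z^3 - 2*z^2 - 5*z + 6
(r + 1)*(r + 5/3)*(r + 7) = r^3 + 29*r^2/3 + 61*r/3 + 35/3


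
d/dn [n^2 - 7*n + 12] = 2*n - 7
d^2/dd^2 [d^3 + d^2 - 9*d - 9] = 6*d + 2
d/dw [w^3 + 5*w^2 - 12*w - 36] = 3*w^2 + 10*w - 12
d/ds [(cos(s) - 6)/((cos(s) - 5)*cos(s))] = (sin(s) + 30*sin(s)/cos(s)^2 - 12*tan(s))/(cos(s) - 5)^2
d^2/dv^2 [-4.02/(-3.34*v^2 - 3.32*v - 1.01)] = (-89.691024*v^2 - 89.153952*v + 4.02*(6.68*v + 3.32)*(13.36*v + 6.64) - 27.122136)/(3.34*v^2 + 3.32*v + 1.01)^3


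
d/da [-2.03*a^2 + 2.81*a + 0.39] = 2.81 - 4.06*a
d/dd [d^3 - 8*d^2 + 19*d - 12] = 3*d^2 - 16*d + 19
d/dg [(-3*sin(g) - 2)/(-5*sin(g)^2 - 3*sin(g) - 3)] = (-15*sin(g)^2 - 20*sin(g) + 3)*cos(g)/(5*sin(g)^2 + 3*sin(g) + 3)^2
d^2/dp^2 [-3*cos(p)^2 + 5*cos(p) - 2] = -5*cos(p) + 6*cos(2*p)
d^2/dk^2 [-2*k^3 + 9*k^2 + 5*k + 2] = 18 - 12*k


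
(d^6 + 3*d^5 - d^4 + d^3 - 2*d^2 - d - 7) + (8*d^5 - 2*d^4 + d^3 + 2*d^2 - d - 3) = d^6 + 11*d^5 - 3*d^4 + 2*d^3 - 2*d - 10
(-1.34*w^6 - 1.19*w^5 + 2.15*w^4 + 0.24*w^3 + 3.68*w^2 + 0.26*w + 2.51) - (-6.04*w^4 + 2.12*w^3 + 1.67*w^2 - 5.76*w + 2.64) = -1.34*w^6 - 1.19*w^5 + 8.19*w^4 - 1.88*w^3 + 2.01*w^2 + 6.02*w - 0.13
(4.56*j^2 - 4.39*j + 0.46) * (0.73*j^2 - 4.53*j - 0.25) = 3.3288*j^4 - 23.8615*j^3 + 19.0825*j^2 - 0.9863*j - 0.115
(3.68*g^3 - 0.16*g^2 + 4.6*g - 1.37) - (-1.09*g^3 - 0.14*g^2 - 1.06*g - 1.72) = 4.77*g^3 - 0.02*g^2 + 5.66*g + 0.35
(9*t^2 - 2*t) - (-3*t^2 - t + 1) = 12*t^2 - t - 1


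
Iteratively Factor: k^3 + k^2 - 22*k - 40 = (k + 4)*(k^2 - 3*k - 10) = (k + 2)*(k + 4)*(k - 5)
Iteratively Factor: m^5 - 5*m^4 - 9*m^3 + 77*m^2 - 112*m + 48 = (m - 1)*(m^4 - 4*m^3 - 13*m^2 + 64*m - 48) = (m - 3)*(m - 1)*(m^3 - m^2 - 16*m + 16) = (m - 3)*(m - 1)*(m + 4)*(m^2 - 5*m + 4) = (m - 3)*(m - 1)^2*(m + 4)*(m - 4)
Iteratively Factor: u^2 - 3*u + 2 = (u - 2)*(u - 1)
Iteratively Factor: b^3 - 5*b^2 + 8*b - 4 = (b - 2)*(b^2 - 3*b + 2) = (b - 2)*(b - 1)*(b - 2)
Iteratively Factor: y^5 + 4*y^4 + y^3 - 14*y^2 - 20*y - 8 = (y + 2)*(y^4 + 2*y^3 - 3*y^2 - 8*y - 4) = (y + 2)^2*(y^3 - 3*y - 2) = (y + 1)*(y + 2)^2*(y^2 - y - 2) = (y + 1)^2*(y + 2)^2*(y - 2)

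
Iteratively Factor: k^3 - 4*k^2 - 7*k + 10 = (k - 1)*(k^2 - 3*k - 10) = (k - 5)*(k - 1)*(k + 2)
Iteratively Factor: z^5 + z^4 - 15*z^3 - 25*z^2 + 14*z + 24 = (z + 3)*(z^4 - 2*z^3 - 9*z^2 + 2*z + 8) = (z - 4)*(z + 3)*(z^3 + 2*z^2 - z - 2) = (z - 4)*(z + 1)*(z + 3)*(z^2 + z - 2) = (z - 4)*(z - 1)*(z + 1)*(z + 3)*(z + 2)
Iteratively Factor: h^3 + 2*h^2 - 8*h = (h)*(h^2 + 2*h - 8) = h*(h - 2)*(h + 4)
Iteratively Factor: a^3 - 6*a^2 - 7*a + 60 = (a - 4)*(a^2 - 2*a - 15) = (a - 4)*(a + 3)*(a - 5)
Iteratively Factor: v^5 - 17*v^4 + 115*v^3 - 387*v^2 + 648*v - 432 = (v - 3)*(v^4 - 14*v^3 + 73*v^2 - 168*v + 144) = (v - 4)*(v - 3)*(v^3 - 10*v^2 + 33*v - 36) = (v - 4)^2*(v - 3)*(v^2 - 6*v + 9) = (v - 4)^2*(v - 3)^2*(v - 3)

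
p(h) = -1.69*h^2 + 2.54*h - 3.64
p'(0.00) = 2.54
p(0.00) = -3.64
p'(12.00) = -38.02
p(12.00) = -216.52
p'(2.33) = -5.34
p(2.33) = -6.90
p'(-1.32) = 7.00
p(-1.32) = -9.94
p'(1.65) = -3.04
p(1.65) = -4.05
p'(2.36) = -5.44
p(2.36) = -7.06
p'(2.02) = -4.29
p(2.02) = -5.41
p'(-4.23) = 16.84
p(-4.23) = -44.62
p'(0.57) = 0.61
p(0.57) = -2.74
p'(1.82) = -3.61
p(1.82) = -4.62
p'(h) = 2.54 - 3.38*h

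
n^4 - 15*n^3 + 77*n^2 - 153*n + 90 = (n - 6)*(n - 5)*(n - 3)*(n - 1)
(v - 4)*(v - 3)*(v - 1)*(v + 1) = v^4 - 7*v^3 + 11*v^2 + 7*v - 12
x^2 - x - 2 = (x - 2)*(x + 1)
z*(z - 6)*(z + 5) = z^3 - z^2 - 30*z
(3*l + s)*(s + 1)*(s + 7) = 3*l*s^2 + 24*l*s + 21*l + s^3 + 8*s^2 + 7*s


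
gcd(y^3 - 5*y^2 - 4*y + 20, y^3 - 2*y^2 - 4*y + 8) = y^2 - 4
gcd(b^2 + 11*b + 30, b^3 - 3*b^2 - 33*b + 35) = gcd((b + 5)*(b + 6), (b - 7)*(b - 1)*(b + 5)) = b + 5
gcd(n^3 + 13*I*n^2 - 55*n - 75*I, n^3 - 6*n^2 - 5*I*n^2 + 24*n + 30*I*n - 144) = n + 3*I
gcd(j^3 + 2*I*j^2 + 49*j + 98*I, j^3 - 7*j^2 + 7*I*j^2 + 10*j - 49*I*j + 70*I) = j + 7*I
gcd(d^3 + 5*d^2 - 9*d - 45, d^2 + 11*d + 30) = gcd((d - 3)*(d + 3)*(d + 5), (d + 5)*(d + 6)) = d + 5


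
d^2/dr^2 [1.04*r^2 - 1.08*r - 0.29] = 2.08000000000000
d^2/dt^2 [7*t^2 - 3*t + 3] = 14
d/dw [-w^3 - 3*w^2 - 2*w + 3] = -3*w^2 - 6*w - 2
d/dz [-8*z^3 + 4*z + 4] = 4 - 24*z^2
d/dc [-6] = 0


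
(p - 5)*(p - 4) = p^2 - 9*p + 20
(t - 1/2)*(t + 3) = t^2 + 5*t/2 - 3/2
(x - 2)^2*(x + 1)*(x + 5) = x^4 + 2*x^3 - 15*x^2 + 4*x + 20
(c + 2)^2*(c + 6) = c^3 + 10*c^2 + 28*c + 24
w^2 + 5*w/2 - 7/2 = (w - 1)*(w + 7/2)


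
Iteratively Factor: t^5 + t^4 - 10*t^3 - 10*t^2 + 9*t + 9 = (t + 1)*(t^4 - 10*t^2 + 9) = (t + 1)^2*(t^3 - t^2 - 9*t + 9) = (t - 3)*(t + 1)^2*(t^2 + 2*t - 3) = (t - 3)*(t + 1)^2*(t + 3)*(t - 1)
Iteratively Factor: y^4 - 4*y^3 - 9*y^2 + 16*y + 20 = (y - 5)*(y^3 + y^2 - 4*y - 4) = (y - 5)*(y + 1)*(y^2 - 4) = (y - 5)*(y + 1)*(y + 2)*(y - 2)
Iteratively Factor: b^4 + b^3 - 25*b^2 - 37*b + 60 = (b - 1)*(b^3 + 2*b^2 - 23*b - 60) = (b - 5)*(b - 1)*(b^2 + 7*b + 12) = (b - 5)*(b - 1)*(b + 4)*(b + 3)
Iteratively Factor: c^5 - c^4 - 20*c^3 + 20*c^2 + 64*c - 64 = (c - 4)*(c^4 + 3*c^3 - 8*c^2 - 12*c + 16) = (c - 4)*(c + 4)*(c^3 - c^2 - 4*c + 4) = (c - 4)*(c + 2)*(c + 4)*(c^2 - 3*c + 2) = (c - 4)*(c - 2)*(c + 2)*(c + 4)*(c - 1)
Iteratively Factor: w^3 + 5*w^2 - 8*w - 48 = (w - 3)*(w^2 + 8*w + 16) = (w - 3)*(w + 4)*(w + 4)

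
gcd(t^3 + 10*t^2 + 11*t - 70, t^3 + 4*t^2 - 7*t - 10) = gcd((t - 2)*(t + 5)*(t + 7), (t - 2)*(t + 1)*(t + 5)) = t^2 + 3*t - 10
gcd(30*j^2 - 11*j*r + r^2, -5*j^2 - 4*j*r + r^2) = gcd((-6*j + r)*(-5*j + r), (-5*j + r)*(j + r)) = -5*j + r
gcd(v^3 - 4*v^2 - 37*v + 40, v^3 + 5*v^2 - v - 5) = v^2 + 4*v - 5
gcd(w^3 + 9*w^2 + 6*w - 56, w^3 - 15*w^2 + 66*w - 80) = w - 2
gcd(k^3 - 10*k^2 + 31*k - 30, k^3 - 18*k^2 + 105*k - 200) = k - 5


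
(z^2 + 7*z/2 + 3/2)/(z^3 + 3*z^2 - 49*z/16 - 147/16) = 8*(2*z + 1)/(16*z^2 - 49)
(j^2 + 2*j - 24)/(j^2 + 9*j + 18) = (j - 4)/(j + 3)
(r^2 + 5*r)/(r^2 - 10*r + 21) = r*(r + 5)/(r^2 - 10*r + 21)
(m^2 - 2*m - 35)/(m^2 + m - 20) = (m - 7)/(m - 4)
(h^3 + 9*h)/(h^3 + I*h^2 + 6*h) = (h - 3*I)/(h - 2*I)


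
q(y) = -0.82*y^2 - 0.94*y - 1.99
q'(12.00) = -20.62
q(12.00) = -131.35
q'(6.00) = -10.78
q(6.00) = -37.15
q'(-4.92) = 7.13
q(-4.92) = -17.21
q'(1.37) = -3.19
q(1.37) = -4.82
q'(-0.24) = -0.55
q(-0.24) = -1.81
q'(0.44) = -1.66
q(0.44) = -2.56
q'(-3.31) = 4.49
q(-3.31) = -7.86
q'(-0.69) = 0.19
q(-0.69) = -1.73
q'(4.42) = -8.19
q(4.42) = -22.16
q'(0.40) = -1.60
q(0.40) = -2.50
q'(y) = -1.64*y - 0.94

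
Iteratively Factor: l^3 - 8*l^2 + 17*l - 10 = (l - 5)*(l^2 - 3*l + 2) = (l - 5)*(l - 1)*(l - 2)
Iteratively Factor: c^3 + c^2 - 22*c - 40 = (c + 2)*(c^2 - c - 20) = (c + 2)*(c + 4)*(c - 5)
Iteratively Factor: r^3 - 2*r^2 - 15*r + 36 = (r + 4)*(r^2 - 6*r + 9) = (r - 3)*(r + 4)*(r - 3)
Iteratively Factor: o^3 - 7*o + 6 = (o + 3)*(o^2 - 3*o + 2) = (o - 1)*(o + 3)*(o - 2)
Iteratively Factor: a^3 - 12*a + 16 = (a - 2)*(a^2 + 2*a - 8) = (a - 2)*(a + 4)*(a - 2)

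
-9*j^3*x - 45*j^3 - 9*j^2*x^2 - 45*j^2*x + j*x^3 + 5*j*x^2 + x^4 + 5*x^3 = (-3*j + x)*(j + x)*(3*j + x)*(x + 5)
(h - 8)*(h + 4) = h^2 - 4*h - 32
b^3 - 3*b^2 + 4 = (b - 2)^2*(b + 1)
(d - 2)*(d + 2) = d^2 - 4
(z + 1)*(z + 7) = z^2 + 8*z + 7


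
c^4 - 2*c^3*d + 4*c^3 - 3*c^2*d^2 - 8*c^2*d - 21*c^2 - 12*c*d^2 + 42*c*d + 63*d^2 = (c - 3)*(c + 7)*(c - 3*d)*(c + d)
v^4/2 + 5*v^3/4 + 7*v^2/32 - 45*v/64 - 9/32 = (v/2 + 1/4)*(v - 3/4)*(v + 3/4)*(v + 2)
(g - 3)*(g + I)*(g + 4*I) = g^3 - 3*g^2 + 5*I*g^2 - 4*g - 15*I*g + 12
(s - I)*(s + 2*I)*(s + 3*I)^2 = s^4 + 7*I*s^3 - 13*s^2 + 3*I*s - 18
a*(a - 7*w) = a^2 - 7*a*w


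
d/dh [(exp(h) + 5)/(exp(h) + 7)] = 2*exp(h)/(exp(h) + 7)^2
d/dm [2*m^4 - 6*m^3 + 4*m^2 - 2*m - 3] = 8*m^3 - 18*m^2 + 8*m - 2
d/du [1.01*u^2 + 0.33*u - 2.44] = 2.02*u + 0.33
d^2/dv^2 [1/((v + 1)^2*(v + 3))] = 2*((v + 1)^2 + 2*(v + 1)*(v + 3) + 3*(v + 3)^2)/((v + 1)^4*(v + 3)^3)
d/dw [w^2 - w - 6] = 2*w - 1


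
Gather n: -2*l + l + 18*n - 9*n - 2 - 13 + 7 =-l + 9*n - 8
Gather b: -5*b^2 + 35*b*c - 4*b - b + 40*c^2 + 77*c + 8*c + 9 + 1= -5*b^2 + b*(35*c - 5) + 40*c^2 + 85*c + 10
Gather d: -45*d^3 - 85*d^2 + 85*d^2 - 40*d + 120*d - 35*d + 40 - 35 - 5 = -45*d^3 + 45*d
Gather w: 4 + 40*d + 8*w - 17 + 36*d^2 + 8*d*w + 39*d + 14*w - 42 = 36*d^2 + 79*d + w*(8*d + 22) - 55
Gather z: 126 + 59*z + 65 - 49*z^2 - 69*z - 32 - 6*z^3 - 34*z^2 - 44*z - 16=-6*z^3 - 83*z^2 - 54*z + 143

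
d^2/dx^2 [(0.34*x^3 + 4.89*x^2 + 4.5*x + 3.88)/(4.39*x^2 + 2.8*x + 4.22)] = (2.1316282072803e-14*x^5 - 1.13686837721616e-13*x^4 + 45.9667959999999*x^3 - 70.7878439999997*x^2 - 177.709704*x - 15.099656)/(84.604519*x^6 + 161.88564*x^5 + 347.237586*x^4 + 333.18544*x^3 + 333.791028*x^2 + 149.59056*x + 75.151448)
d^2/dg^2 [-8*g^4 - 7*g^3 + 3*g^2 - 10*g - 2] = -96*g^2 - 42*g + 6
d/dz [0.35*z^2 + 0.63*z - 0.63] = 0.7*z + 0.63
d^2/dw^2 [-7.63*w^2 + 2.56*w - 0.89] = -15.2600000000000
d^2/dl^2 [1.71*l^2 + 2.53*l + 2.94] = 3.42000000000000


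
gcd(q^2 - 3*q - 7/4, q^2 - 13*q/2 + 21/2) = q - 7/2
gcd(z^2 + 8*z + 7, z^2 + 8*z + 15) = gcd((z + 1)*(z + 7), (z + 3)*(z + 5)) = 1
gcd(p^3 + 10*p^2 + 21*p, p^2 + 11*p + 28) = p + 7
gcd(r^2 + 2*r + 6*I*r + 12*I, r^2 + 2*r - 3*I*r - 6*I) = r + 2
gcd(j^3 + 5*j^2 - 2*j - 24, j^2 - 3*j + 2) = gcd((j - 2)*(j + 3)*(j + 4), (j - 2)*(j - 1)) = j - 2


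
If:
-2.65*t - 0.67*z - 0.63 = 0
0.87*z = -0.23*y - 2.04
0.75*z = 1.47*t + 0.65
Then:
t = -0.31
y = -9.88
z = 0.27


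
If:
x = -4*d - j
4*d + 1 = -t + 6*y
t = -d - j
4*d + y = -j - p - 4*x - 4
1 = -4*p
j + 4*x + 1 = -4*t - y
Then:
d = 585/496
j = -1511/496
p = -1/4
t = 463/248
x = -829/496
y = 627/496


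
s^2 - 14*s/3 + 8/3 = (s - 4)*(s - 2/3)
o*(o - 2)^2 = o^3 - 4*o^2 + 4*o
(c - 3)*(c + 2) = c^2 - c - 6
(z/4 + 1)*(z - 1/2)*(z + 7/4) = z^3/4 + 21*z^2/16 + 33*z/32 - 7/8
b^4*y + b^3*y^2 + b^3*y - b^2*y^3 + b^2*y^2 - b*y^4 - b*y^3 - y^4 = (b - y)*(b + y)^2*(b*y + y)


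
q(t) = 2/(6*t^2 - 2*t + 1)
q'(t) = 2*(2 - 12*t)/(6*t^2 - 2*t + 1)^2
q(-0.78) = 0.32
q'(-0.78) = 0.59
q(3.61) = 0.03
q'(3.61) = -0.02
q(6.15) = 0.01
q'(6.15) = -0.00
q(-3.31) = 0.03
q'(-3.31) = 0.02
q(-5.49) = 0.01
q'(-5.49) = 0.00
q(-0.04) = 1.84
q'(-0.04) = 4.18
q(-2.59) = 0.04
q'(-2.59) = 0.03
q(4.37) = 0.02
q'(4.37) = -0.01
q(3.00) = 0.04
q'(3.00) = -0.03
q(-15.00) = 0.00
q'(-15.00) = 0.00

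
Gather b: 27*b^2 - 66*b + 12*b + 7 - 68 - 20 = 27*b^2 - 54*b - 81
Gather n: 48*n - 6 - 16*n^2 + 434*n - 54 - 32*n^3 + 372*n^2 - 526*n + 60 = -32*n^3 + 356*n^2 - 44*n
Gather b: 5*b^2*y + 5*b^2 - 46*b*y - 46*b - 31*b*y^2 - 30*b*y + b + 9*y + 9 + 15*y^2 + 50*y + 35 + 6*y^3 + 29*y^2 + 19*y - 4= b^2*(5*y + 5) + b*(-31*y^2 - 76*y - 45) + 6*y^3 + 44*y^2 + 78*y + 40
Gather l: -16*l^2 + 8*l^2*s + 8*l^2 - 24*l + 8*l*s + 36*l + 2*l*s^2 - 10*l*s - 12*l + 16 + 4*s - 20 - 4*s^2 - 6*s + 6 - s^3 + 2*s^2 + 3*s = l^2*(8*s - 8) + l*(2*s^2 - 2*s) - s^3 - 2*s^2 + s + 2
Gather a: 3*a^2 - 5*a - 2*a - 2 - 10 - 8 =3*a^2 - 7*a - 20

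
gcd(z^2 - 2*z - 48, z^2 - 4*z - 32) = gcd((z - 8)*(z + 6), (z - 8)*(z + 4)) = z - 8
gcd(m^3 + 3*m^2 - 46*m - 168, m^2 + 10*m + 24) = m^2 + 10*m + 24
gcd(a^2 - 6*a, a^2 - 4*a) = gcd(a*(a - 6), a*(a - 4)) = a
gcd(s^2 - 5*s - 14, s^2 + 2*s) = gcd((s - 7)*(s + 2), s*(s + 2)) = s + 2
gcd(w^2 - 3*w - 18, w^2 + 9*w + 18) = w + 3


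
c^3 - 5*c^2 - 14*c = c*(c - 7)*(c + 2)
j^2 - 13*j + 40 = (j - 8)*(j - 5)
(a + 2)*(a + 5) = a^2 + 7*a + 10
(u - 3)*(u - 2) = u^2 - 5*u + 6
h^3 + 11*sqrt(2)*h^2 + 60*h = h*(h + 5*sqrt(2))*(h + 6*sqrt(2))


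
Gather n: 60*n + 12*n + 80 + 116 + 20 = 72*n + 216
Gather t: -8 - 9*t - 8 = -9*t - 16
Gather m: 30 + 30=60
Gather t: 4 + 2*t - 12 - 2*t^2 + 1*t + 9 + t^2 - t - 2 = -t^2 + 2*t - 1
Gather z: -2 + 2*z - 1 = 2*z - 3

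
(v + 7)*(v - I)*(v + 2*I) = v^3 + 7*v^2 + I*v^2 + 2*v + 7*I*v + 14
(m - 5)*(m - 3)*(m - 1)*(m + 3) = m^4 - 6*m^3 - 4*m^2 + 54*m - 45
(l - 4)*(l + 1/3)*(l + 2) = l^3 - 5*l^2/3 - 26*l/3 - 8/3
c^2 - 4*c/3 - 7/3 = (c - 7/3)*(c + 1)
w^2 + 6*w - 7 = (w - 1)*(w + 7)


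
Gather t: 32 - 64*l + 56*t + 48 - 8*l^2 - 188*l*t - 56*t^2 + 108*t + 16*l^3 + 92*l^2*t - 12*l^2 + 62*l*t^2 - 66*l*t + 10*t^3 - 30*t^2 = 16*l^3 - 20*l^2 - 64*l + 10*t^3 + t^2*(62*l - 86) + t*(92*l^2 - 254*l + 164) + 80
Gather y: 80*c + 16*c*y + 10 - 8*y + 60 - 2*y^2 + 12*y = 80*c - 2*y^2 + y*(16*c + 4) + 70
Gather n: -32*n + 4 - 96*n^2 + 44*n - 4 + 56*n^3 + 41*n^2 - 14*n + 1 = 56*n^3 - 55*n^2 - 2*n + 1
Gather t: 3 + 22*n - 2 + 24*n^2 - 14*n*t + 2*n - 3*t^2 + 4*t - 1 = 24*n^2 + 24*n - 3*t^2 + t*(4 - 14*n)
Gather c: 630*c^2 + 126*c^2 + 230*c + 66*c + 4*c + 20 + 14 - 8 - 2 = 756*c^2 + 300*c + 24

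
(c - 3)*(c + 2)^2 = c^3 + c^2 - 8*c - 12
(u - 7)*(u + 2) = u^2 - 5*u - 14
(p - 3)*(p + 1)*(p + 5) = p^3 + 3*p^2 - 13*p - 15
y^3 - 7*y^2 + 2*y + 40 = (y - 5)*(y - 4)*(y + 2)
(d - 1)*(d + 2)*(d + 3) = d^3 + 4*d^2 + d - 6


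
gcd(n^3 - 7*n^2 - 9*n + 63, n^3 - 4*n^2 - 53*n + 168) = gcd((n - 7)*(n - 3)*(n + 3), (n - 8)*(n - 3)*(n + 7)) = n - 3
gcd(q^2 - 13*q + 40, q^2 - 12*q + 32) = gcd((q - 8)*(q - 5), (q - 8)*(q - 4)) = q - 8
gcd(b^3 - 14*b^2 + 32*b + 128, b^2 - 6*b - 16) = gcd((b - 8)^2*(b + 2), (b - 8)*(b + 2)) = b^2 - 6*b - 16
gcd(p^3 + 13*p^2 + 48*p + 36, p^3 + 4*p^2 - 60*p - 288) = p^2 + 12*p + 36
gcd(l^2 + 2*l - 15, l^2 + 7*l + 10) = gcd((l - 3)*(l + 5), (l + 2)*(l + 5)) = l + 5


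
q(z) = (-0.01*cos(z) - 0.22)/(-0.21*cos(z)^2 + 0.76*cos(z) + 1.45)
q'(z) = (-0.42*sin(z)*cos(z) + 0.76*sin(z))*(-0.01*cos(z) - 0.22)/(-0.21*cos(z)^2 + 0.76*cos(z) + 1.45)^2 + 0.01*sin(z)/(-0.21*cos(z)^2 + 0.76*cos(z) + 1.45)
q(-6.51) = -0.12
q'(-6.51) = 0.00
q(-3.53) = -0.37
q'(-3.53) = -0.28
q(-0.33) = -0.12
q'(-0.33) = 0.01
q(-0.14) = -0.12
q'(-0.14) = 0.00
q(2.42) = -0.28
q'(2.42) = -0.25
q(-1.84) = -0.18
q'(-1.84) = 0.11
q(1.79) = -0.17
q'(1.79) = -0.10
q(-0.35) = -0.12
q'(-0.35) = 0.01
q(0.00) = -0.12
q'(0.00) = 0.00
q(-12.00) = -0.12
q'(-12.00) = -0.01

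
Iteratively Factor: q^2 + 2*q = (q + 2)*(q)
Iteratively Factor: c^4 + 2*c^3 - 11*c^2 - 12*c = (c - 3)*(c^3 + 5*c^2 + 4*c) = (c - 3)*(c + 1)*(c^2 + 4*c) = c*(c - 3)*(c + 1)*(c + 4)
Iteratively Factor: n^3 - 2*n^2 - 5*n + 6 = (n - 1)*(n^2 - n - 6) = (n - 1)*(n + 2)*(n - 3)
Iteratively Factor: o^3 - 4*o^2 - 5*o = (o + 1)*(o^2 - 5*o) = (o - 5)*(o + 1)*(o)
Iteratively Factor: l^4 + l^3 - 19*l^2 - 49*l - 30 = (l + 2)*(l^3 - l^2 - 17*l - 15) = (l + 2)*(l + 3)*(l^2 - 4*l - 5) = (l + 1)*(l + 2)*(l + 3)*(l - 5)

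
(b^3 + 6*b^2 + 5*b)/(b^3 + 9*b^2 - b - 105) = b*(b + 1)/(b^2 + 4*b - 21)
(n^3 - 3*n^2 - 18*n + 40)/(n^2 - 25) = (n^2 + 2*n - 8)/(n + 5)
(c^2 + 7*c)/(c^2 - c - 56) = c/(c - 8)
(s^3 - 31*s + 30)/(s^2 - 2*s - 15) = (s^2 + 5*s - 6)/(s + 3)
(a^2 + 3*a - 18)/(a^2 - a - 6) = (a + 6)/(a + 2)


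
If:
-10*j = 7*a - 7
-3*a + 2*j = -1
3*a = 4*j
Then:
No Solution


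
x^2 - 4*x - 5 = (x - 5)*(x + 1)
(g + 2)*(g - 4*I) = g^2 + 2*g - 4*I*g - 8*I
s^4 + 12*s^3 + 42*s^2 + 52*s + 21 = (s + 1)^2*(s + 3)*(s + 7)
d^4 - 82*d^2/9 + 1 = (d - 3)*(d - 1/3)*(d + 1/3)*(d + 3)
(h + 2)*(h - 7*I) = h^2 + 2*h - 7*I*h - 14*I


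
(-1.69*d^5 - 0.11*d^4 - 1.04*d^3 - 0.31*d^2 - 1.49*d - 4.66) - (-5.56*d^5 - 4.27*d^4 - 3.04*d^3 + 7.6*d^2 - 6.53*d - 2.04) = 3.87*d^5 + 4.16*d^4 + 2.0*d^3 - 7.91*d^2 + 5.04*d - 2.62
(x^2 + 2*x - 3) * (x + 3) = x^3 + 5*x^2 + 3*x - 9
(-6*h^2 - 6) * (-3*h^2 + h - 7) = 18*h^4 - 6*h^3 + 60*h^2 - 6*h + 42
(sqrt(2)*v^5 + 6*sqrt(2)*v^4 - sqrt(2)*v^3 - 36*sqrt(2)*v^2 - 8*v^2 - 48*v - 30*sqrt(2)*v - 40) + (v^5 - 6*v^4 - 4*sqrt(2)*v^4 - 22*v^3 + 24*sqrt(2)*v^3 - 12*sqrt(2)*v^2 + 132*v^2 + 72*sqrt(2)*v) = v^5 + sqrt(2)*v^5 - 6*v^4 + 2*sqrt(2)*v^4 - 22*v^3 + 23*sqrt(2)*v^3 - 48*sqrt(2)*v^2 + 124*v^2 - 48*v + 42*sqrt(2)*v - 40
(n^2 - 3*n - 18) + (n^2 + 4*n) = 2*n^2 + n - 18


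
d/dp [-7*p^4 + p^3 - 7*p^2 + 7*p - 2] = -28*p^3 + 3*p^2 - 14*p + 7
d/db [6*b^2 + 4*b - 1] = 12*b + 4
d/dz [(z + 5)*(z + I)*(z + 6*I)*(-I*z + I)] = -4*I*z^3 + z^2*(21 - 12*I) + z*(56 + 22*I) - 35 + 24*I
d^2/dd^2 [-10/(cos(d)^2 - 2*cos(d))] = 5*(2*(1 - cos(2*d))^2 + 15*cos(d) + 6*cos(2*d) - 3*cos(3*d) - 18)/((cos(d) - 2)^3*cos(d)^3)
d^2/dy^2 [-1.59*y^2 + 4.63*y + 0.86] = -3.18000000000000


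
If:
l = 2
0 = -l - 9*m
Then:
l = 2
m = -2/9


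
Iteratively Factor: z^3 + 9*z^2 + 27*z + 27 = (z + 3)*(z^2 + 6*z + 9) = (z + 3)^2*(z + 3)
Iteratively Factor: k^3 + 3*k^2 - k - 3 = (k + 1)*(k^2 + 2*k - 3) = (k + 1)*(k + 3)*(k - 1)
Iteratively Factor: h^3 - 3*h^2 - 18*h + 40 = (h + 4)*(h^2 - 7*h + 10) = (h - 2)*(h + 4)*(h - 5)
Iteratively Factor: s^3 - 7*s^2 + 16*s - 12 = (s - 2)*(s^2 - 5*s + 6) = (s - 3)*(s - 2)*(s - 2)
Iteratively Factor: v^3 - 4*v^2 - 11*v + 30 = (v + 3)*(v^2 - 7*v + 10) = (v - 2)*(v + 3)*(v - 5)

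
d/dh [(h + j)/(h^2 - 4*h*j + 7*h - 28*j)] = (h^2 - 4*h*j + 7*h - 28*j - (h + j)*(2*h - 4*j + 7))/(h^2 - 4*h*j + 7*h - 28*j)^2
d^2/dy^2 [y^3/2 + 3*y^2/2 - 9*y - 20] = 3*y + 3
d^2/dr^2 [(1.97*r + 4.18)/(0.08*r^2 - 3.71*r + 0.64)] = ((13.9486 - 0.9456*r)*(0.08*r^2 - 3.71*r + 0.64) + (0.16*r - 3.71)*(0.32*r - 7.42)*(1.97*r + 4.18))/(0.08*r^2 - 3.71*r + 0.64)^3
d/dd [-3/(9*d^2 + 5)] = 54*d/(9*d^2 + 5)^2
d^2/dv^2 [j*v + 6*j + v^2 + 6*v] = 2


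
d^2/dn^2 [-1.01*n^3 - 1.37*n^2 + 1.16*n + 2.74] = -6.06*n - 2.74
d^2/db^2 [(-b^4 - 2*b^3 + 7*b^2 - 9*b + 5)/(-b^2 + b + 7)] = 2*(b^6 - 3*b^5 - 18*b^4 + 74*b^3 + 174*b^2 + 498*b - 446)/(b^6 - 3*b^5 - 18*b^4 + 41*b^3 + 126*b^2 - 147*b - 343)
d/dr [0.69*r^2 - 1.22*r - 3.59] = 1.38*r - 1.22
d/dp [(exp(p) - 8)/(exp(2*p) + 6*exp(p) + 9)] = (19 - exp(p))*exp(p)/(exp(3*p) + 9*exp(2*p) + 27*exp(p) + 27)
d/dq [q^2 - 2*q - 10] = 2*q - 2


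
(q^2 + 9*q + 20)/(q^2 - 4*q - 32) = (q + 5)/(q - 8)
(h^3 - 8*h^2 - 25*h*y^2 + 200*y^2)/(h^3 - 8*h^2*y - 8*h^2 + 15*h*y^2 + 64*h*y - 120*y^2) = (-h - 5*y)/(-h + 3*y)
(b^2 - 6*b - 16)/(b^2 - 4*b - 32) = (b + 2)/(b + 4)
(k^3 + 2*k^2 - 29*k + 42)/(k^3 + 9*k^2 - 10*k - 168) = (k^2 - 5*k + 6)/(k^2 + 2*k - 24)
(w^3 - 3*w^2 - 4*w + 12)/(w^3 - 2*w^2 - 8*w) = (w^2 - 5*w + 6)/(w*(w - 4))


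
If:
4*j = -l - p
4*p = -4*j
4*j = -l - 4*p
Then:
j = 0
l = 0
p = 0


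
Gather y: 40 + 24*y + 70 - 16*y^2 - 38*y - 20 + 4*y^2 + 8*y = -12*y^2 - 6*y + 90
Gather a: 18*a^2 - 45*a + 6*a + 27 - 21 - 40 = 18*a^2 - 39*a - 34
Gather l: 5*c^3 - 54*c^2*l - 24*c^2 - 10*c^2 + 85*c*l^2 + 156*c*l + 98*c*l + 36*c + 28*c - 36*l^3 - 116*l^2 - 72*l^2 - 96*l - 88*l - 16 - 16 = 5*c^3 - 34*c^2 + 64*c - 36*l^3 + l^2*(85*c - 188) + l*(-54*c^2 + 254*c - 184) - 32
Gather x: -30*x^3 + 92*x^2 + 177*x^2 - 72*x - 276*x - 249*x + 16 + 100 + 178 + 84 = -30*x^3 + 269*x^2 - 597*x + 378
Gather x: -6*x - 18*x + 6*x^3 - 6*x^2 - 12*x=6*x^3 - 6*x^2 - 36*x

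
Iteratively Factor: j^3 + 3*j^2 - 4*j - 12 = (j + 3)*(j^2 - 4) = (j - 2)*(j + 3)*(j + 2)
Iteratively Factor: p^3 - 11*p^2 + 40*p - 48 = (p - 4)*(p^2 - 7*p + 12) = (p - 4)^2*(p - 3)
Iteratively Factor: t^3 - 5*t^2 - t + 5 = (t - 1)*(t^2 - 4*t - 5) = (t - 1)*(t + 1)*(t - 5)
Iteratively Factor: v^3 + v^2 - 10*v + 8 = (v - 2)*(v^2 + 3*v - 4) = (v - 2)*(v - 1)*(v + 4)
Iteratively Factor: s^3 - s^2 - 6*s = (s - 3)*(s^2 + 2*s) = (s - 3)*(s + 2)*(s)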